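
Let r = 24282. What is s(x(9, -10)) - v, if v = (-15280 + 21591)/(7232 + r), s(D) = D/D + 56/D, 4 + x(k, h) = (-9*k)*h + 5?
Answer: 22204417/25557854 ≈ 0.86879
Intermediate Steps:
x(k, h) = 1 - 9*h*k (x(k, h) = -4 + ((-9*k)*h + 5) = -4 + (-9*h*k + 5) = -4 + (5 - 9*h*k) = 1 - 9*h*k)
s(D) = 1 + 56/D
v = 6311/31514 (v = (-15280 + 21591)/(7232 + 24282) = 6311/31514 ≈ 0.20026)
s(x(9, -10)) - v = (56 + (1 - 9*(-10)*9))/(1 - 9*(-10)*9) - 1*6311/31514 = (56 + (1 + 810))/(1 + 810) - 6311/31514 = (56 + 811)/811 - 6311/31514 = (1/811)*867 - 6311/31514 = 867/811 - 6311/31514 = 22204417/25557854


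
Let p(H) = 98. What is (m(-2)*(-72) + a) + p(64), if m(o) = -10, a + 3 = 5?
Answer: 820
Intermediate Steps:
a = 2 (a = -3 + 5 = 2)
(m(-2)*(-72) + a) + p(64) = (-10*(-72) + 2) + 98 = (720 + 2) + 98 = 722 + 98 = 820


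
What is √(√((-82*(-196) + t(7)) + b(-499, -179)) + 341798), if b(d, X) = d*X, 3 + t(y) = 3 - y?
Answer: √(341798 + √105386) ≈ 584.91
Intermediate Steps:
t(y) = -y (t(y) = -3 + (3 - y) = -y)
b(d, X) = X*d
√(√((-82*(-196) + t(7)) + b(-499, -179)) + 341798) = √(√((-82*(-196) - 1*7) - 179*(-499)) + 341798) = √(√((16072 - 7) + 89321) + 341798) = √(√(16065 + 89321) + 341798) = √(√105386 + 341798) = √(341798 + √105386)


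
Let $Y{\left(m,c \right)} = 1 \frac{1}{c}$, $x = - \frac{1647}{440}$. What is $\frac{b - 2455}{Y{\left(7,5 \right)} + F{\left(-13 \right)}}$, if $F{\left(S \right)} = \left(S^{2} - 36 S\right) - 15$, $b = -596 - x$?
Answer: $- \frac{446931}{91256} \approx -4.8976$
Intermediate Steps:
$x = - \frac{1647}{440}$ ($x = \left(-1647\right) \frac{1}{440} = - \frac{1647}{440} \approx -3.7432$)
$b = - \frac{260593}{440}$ ($b = -596 - - \frac{1647}{440} = -596 + \frac{1647}{440} = - \frac{260593}{440} \approx -592.26$)
$Y{\left(m,c \right)} = \frac{1}{c}$
$F{\left(S \right)} = -15 + S^{2} - 36 S$
$\frac{b - 2455}{Y{\left(7,5 \right)} + F{\left(-13 \right)}} = \frac{- \frac{260593}{440} - 2455}{\frac{1}{5} - \left(-453 - 169\right)} = - \frac{1340793}{440 \left(\frac{1}{5} + \left(-15 + 169 + 468\right)\right)} = - \frac{1340793}{440 \left(\frac{1}{5} + 622\right)} = - \frac{1340793}{440 \cdot \frac{3111}{5}} = \left(- \frac{1340793}{440}\right) \frac{5}{3111} = - \frac{446931}{91256}$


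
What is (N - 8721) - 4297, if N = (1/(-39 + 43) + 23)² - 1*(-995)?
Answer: -183719/16 ≈ -11482.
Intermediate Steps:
N = 24569/16 (N = (1/4 + 23)² + 995 = (¼ + 23)² + 995 = (93/4)² + 995 = 8649/16 + 995 = 24569/16 ≈ 1535.6)
(N - 8721) - 4297 = (24569/16 - 8721) - 4297 = -114967/16 - 4297 = -183719/16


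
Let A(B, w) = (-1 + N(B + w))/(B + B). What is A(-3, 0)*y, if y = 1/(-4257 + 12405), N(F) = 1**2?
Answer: 0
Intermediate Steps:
N(F) = 1
A(B, w) = 0 (A(B, w) = (-1 + 1)/(B + B) = 0/((2*B)) = 0*(1/(2*B)) = 0)
y = 1/8148 ≈ 0.00012273
A(-3, 0)*y = 0*(1/8148) = 0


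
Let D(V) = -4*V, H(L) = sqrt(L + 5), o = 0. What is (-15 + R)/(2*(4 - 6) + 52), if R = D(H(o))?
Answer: -5/16 - sqrt(5)/12 ≈ -0.49884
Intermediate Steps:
H(L) = sqrt(5 + L)
R = -4*sqrt(5) (R = -4*sqrt(5 + 0) = -4*sqrt(5) ≈ -8.9443)
(-15 + R)/(2*(4 - 6) + 52) = (-15 - 4*sqrt(5))/(2*(4 - 6) + 52) = (-15 - 4*sqrt(5))/(2*(-2) + 52) = (-15 - 4*sqrt(5))/(-4 + 52) = (-15 - 4*sqrt(5))/48 = (-15 - 4*sqrt(5))*(1/48) = -5/16 - sqrt(5)/12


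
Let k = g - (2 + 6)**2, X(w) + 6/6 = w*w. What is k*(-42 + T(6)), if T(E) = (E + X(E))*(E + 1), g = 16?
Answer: -11760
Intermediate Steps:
X(w) = -1 + w**2 (X(w) = -1 + w*w = -1 + w**2)
T(E) = (1 + E)*(-1 + E + E**2) (T(E) = (E + (-1 + E**2))*(E + 1) = (-1 + E + E**2)*(1 + E) = (1 + E)*(-1 + E + E**2))
k = -48 (k = 16 - (2 + 6)**2 = 16 - 1*8**2 = 16 - 1*64 = 16 - 64 = -48)
k*(-42 + T(6)) = -48*(-42 + (-1 + 6**3 + 2*6**2)) = -48*(-42 + (-1 + 216 + 2*36)) = -48*(-42 + (-1 + 216 + 72)) = -48*(-42 + 287) = -48*245 = -11760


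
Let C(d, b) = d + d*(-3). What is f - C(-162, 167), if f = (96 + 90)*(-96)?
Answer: -18180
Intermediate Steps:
C(d, b) = -2*d (C(d, b) = d - 3*d = -2*d)
f = -17856 (f = 186*(-96) = -17856)
f - C(-162, 167) = -17856 - (-2)*(-162) = -17856 - 1*324 = -17856 - 324 = -18180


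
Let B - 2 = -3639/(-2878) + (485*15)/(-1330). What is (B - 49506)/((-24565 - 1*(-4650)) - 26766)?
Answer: 9475226927/8934136547 ≈ 1.0606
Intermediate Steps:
B = -422105/191387 (B = 2 + (-3639/(-2878) + (485*15)/(-1330)) = 2 + (-3639*(-1/2878) + 7275*(-1/1330)) = 2 + (3639/2878 - 1455/266) = 2 - 804879/191387 = -422105/191387 ≈ -2.2055)
(B - 49506)/((-24565 - 1*(-4650)) - 26766) = (-422105/191387 - 49506)/((-24565 - 1*(-4650)) - 26766) = -9475226927/(191387*((-24565 + 4650) - 26766)) = -9475226927/(191387*(-19915 - 26766)) = -9475226927/191387/(-46681) = -9475226927/191387*(-1/46681) = 9475226927/8934136547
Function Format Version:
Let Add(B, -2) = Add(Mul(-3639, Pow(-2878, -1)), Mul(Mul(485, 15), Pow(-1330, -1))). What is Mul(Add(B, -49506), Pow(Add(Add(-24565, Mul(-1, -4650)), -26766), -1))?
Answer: Rational(9475226927, 8934136547) ≈ 1.0606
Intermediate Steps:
B = Rational(-422105, 191387) (B = Add(2, Add(Mul(-3639, Pow(-2878, -1)), Mul(Mul(485, 15), Pow(-1330, -1)))) = Add(2, Add(Mul(-3639, Rational(-1, 2878)), Mul(7275, Rational(-1, 1330)))) = Add(2, Add(Rational(3639, 2878), Rational(-1455, 266))) = Add(2, Rational(-804879, 191387)) = Rational(-422105, 191387) ≈ -2.2055)
Mul(Add(B, -49506), Pow(Add(Add(-24565, Mul(-1, -4650)), -26766), -1)) = Mul(Add(Rational(-422105, 191387), -49506), Pow(Add(Add(-24565, Mul(-1, -4650)), -26766), -1)) = Mul(Rational(-9475226927, 191387), Pow(Add(Add(-24565, 4650), -26766), -1)) = Mul(Rational(-9475226927, 191387), Pow(Add(-19915, -26766), -1)) = Mul(Rational(-9475226927, 191387), Pow(-46681, -1)) = Mul(Rational(-9475226927, 191387), Rational(-1, 46681)) = Rational(9475226927, 8934136547)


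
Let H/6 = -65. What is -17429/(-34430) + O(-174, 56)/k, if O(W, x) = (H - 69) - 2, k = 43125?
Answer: 147150679/296958750 ≈ 0.49553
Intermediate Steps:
H = -390 (H = 6*(-65) = -390)
O(W, x) = -461 (O(W, x) = (-390 - 69) - 2 = -459 - 2 = -461)
-17429/(-34430) + O(-174, 56)/k = -17429/(-34430) - 461/43125 = -17429*(-1/34430) - 461*1/43125 = 17429/34430 - 461/43125 = 147150679/296958750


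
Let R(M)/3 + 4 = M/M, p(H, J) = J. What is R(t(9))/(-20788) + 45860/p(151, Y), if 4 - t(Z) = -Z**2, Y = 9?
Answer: 953337761/187092 ≈ 5095.6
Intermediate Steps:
t(Z) = 4 + Z**2 (t(Z) = 4 - (-1)*Z**2 = 4 + Z**2)
R(M) = -9 (R(M) = -12 + 3*(M/M) = -12 + 3*1 = -12 + 3 = -9)
R(t(9))/(-20788) + 45860/p(151, Y) = -9/(-20788) + 45860/9 = -9*(-1/20788) + 45860*(1/9) = 9/20788 + 45860/9 = 953337761/187092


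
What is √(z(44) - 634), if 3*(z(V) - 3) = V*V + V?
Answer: √29 ≈ 5.3852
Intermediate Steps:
z(V) = 3 + V/3 + V²/3 (z(V) = 3 + (V*V + V)/3 = 3 + (V² + V)/3 = 3 + (V + V²)/3 = 3 + (V/3 + V²/3) = 3 + V/3 + V²/3)
√(z(44) - 634) = √((3 + (⅓)*44 + (⅓)*44²) - 634) = √((3 + 44/3 + (⅓)*1936) - 634) = √((3 + 44/3 + 1936/3) - 634) = √(663 - 634) = √29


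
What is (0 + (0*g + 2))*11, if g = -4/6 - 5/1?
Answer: 22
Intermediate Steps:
g = -17/3 (g = -4*1/6 - 5*1 = -2/3 - 5 = -17/3 ≈ -5.6667)
(0 + (0*g + 2))*11 = (0 + (0*(-17/3) + 2))*11 = (0 + (0 + 2))*11 = (0 + 2)*11 = 2*11 = 22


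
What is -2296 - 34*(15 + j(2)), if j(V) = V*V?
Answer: -2942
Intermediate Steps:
j(V) = V²
-2296 - 34*(15 + j(2)) = -2296 - 34*(15 + 2²) = -2296 - 34*(15 + 4) = -2296 - 34*19 = -2296 - 646 = -2942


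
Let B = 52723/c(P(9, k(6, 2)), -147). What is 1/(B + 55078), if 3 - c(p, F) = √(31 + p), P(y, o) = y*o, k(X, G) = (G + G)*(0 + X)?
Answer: 12950395/701790508899 + 52723*√247/701790508899 ≈ 1.9634e-5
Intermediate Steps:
k(X, G) = 2*G*X (k(X, G) = (2*G)*X = 2*G*X)
P(y, o) = o*y
c(p, F) = 3 - √(31 + p)
B = 52723/(3 - √247) (B = 52723/(3 - √(31 + (2*2*6)*9)) = 52723/(3 - √(31 + 24*9)) = 52723/(3 - √(31 + 216)) = 52723/(3 - √247) ≈ -4146.1)
1/(B + 55078) = 1/(52723/(3 - √247) + 55078) = 1/(55078 + 52723/(3 - √247))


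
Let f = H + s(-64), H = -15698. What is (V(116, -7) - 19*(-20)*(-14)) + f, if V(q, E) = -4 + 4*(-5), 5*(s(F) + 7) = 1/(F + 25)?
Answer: -4104556/195 ≈ -21049.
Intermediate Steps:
s(F) = -7 + 1/(5*(25 + F)) (s(F) = -7 + 1/(5*(F + 25)) = -7 + 1/(5*(25 + F)))
V(q, E) = -24 (V(q, E) = -4 - 20 = -24)
f = -3062476/195 (f = -15698 + (-874 - 35*(-64))/(5*(25 - 64)) = -15698 + (1/5)*(-874 + 2240)/(-39) = -15698 + (1/5)*(-1/39)*1366 = -15698 - 1366/195 = -3062476/195 ≈ -15705.)
(V(116, -7) - 19*(-20)*(-14)) + f = (-24 - 19*(-20)*(-14)) - 3062476/195 = (-24 + 380*(-14)) - 3062476/195 = (-24 - 5320) - 3062476/195 = -5344 - 3062476/195 = -4104556/195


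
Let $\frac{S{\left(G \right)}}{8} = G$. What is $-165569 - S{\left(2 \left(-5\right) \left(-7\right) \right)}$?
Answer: $-166129$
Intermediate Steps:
$S{\left(G \right)} = 8 G$
$-165569 - S{\left(2 \left(-5\right) \left(-7\right) \right)} = -165569 - 8 \cdot 2 \left(-5\right) \left(-7\right) = -165569 - 8 \left(\left(-10\right) \left(-7\right)\right) = -165569 - 8 \cdot 70 = -165569 - 560 = -166129$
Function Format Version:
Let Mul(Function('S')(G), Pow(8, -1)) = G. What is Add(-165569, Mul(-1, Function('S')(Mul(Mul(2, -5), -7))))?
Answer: -166129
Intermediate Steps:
Function('S')(G) = Mul(8, G)
Add(-165569, Mul(-1, Function('S')(Mul(Mul(2, -5), -7)))) = Add(-165569, Mul(-1, Mul(8, Mul(Mul(2, -5), -7)))) = Add(-165569, Mul(-1, Mul(8, Mul(-10, -7)))) = Add(-165569, Mul(-1, Mul(8, 70))) = Add(-165569, Mul(-1, 560)) = Add(-165569, -560) = -166129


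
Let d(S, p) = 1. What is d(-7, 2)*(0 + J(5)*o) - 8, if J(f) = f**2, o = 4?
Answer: 92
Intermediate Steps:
d(-7, 2)*(0 + J(5)*o) - 8 = 1*(0 + 5**2*4) - 8 = 1*(0 + 25*4) - 8 = 1*(0 + 100) - 8 = 1*100 - 8 = 100 - 8 = 92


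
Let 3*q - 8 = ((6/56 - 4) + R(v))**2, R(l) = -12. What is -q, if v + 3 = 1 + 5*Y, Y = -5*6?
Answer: -68099/784 ≈ -86.861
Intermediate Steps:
Y = -30
v = -152 (v = -3 + (1 + 5*(-30)) = -3 + (1 - 150) = -3 - 149 = -152)
q = 68099/784 (q = 8/3 + ((6/56 - 4) - 12)**2/3 = 8/3 + ((6*(1/56) - 4) - 12)**2/3 = 8/3 + ((3/28 - 4) - 12)**2/3 = 8/3 + (-109/28 - 12)**2/3 = 8/3 + (-445/28)**2/3 = 8/3 + (1/3)*(198025/784) = 8/3 + 198025/2352 = 68099/784 ≈ 86.861)
-q = -1*68099/784 = -68099/784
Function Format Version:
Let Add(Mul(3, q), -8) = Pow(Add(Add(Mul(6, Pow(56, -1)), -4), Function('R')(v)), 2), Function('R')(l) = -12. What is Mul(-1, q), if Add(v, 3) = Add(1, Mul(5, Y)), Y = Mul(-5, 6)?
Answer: Rational(-68099, 784) ≈ -86.861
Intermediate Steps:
Y = -30
v = -152 (v = Add(-3, Add(1, Mul(5, -30))) = Add(-3, Add(1, -150)) = Add(-3, -149) = -152)
q = Rational(68099, 784) (q = Add(Rational(8, 3), Mul(Rational(1, 3), Pow(Add(Add(Mul(6, Pow(56, -1)), -4), -12), 2))) = Add(Rational(8, 3), Mul(Rational(1, 3), Pow(Add(Add(Mul(6, Rational(1, 56)), -4), -12), 2))) = Add(Rational(8, 3), Mul(Rational(1, 3), Pow(Add(Add(Rational(3, 28), -4), -12), 2))) = Add(Rational(8, 3), Mul(Rational(1, 3), Pow(Add(Rational(-109, 28), -12), 2))) = Add(Rational(8, 3), Mul(Rational(1, 3), Pow(Rational(-445, 28), 2))) = Add(Rational(8, 3), Mul(Rational(1, 3), Rational(198025, 784))) = Add(Rational(8, 3), Rational(198025, 2352)) = Rational(68099, 784) ≈ 86.861)
Mul(-1, q) = Mul(-1, Rational(68099, 784)) = Rational(-68099, 784)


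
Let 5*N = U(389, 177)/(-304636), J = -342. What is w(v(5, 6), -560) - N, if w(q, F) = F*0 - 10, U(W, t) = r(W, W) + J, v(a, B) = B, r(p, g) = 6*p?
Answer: -3807452/380795 ≈ -9.9987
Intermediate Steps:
U(W, t) = -342 + 6*W (U(W, t) = 6*W - 342 = -342 + 6*W)
w(q, F) = -10 (w(q, F) = 0 - 10 = -10)
N = -498/380795 (N = ((-342 + 6*389)/(-304636))/5 = ((-342 + 2334)*(-1/304636))/5 = (1992*(-1/304636))/5 = (⅕)*(-498/76159) = -498/380795 ≈ -0.0013078)
w(v(5, 6), -560) - N = -10 - 1*(-498/380795) = -10 + 498/380795 = -3807452/380795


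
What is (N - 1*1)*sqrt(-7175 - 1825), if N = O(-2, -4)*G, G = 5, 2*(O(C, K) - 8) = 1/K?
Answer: 4605*I*sqrt(10)/4 ≈ 3640.6*I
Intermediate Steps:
O(C, K) = 8 + 1/(2*K) (O(C, K) = 8 + (1/K)/2 = 8 + 1/(2*K))
N = 315/8 (N = (8 + (1/2)/(-4))*5 = (8 + (1/2)*(-1/4))*5 = (8 - 1/8)*5 = (63/8)*5 = 315/8 ≈ 39.375)
(N - 1*1)*sqrt(-7175 - 1825) = (315/8 - 1*1)*sqrt(-7175 - 1825) = (315/8 - 1)*sqrt(-9000) = 307*(30*I*sqrt(10))/8 = 4605*I*sqrt(10)/4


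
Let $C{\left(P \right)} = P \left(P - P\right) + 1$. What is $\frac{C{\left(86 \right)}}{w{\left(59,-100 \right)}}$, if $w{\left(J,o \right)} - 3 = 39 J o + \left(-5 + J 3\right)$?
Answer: $- \frac{1}{229925} \approx -4.3492 \cdot 10^{-6}$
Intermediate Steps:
$C{\left(P \right)} = 1$ ($C{\left(P \right)} = P 0 + 1 = 0 + 1 = 1$)
$w{\left(J,o \right)} = -2 + 3 J + 39 J o$ ($w{\left(J,o \right)} = 3 + \left(39 J o + \left(-5 + J 3\right)\right) = 3 + \left(39 J o + \left(-5 + 3 J\right)\right) = 3 + \left(-5 + 3 J + 39 J o\right) = -2 + 3 J + 39 J o$)
$\frac{C{\left(86 \right)}}{w{\left(59,-100 \right)}} = 1 \frac{1}{-2 + 3 \cdot 59 + 39 \cdot 59 \left(-100\right)} = 1 \frac{1}{-2 + 177 - 230100} = 1 \frac{1}{-229925} = 1 \left(- \frac{1}{229925}\right) = - \frac{1}{229925}$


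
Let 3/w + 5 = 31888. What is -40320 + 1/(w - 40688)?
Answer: -52305341832203/1297255501 ≈ -40320.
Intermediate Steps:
w = 3/31883 (w = 3/(-5 + 31888) = 3/31883 ≈ 9.4094e-5)
-40320 + 1/(w - 40688) = -40320 + 1/(3/31883 - 40688) = -40320 + 1/(-1297255501/31883) = -40320 - 31883/1297255501 = -52305341832203/1297255501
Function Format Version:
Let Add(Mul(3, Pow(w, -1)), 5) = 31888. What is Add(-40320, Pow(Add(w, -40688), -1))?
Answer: Rational(-52305341832203, 1297255501) ≈ -40320.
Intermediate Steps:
w = Rational(3, 31883) (w = Mul(3, Pow(Add(-5, 31888), -1)) = Mul(3, Pow(31883, -1)) = Mul(3, Rational(1, 31883)) = Rational(3, 31883) ≈ 9.4094e-5)
Add(-40320, Pow(Add(w, -40688), -1)) = Add(-40320, Pow(Add(Rational(3, 31883), -40688), -1)) = Add(-40320, Pow(Rational(-1297255501, 31883), -1)) = Add(-40320, Rational(-31883, 1297255501)) = Rational(-52305341832203, 1297255501)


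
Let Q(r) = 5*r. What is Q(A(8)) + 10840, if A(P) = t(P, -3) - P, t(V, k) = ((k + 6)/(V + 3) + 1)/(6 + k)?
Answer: 356470/33 ≈ 10802.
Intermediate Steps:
t(V, k) = (1 + (6 + k)/(3 + V))/(6 + k) (t(V, k) = ((6 + k)/(3 + V) + 1)/(6 + k) = (1 + (6 + k)/(3 + V))/(6 + k))
A(P) = -P + (6 + P)/(9 + 3*P) (A(P) = (9 + P - 3)/(18 + 3*(-3) + 6*P + P*(-3)) - P = (6 + P)/(18 - 9 + 6*P - 3*P) - P = (6 + P)/(9 + 3*P) - P = -P + (6 + P)/(9 + 3*P))
Q(A(8)) + 10840 = 5*((2 + (1/3)*8 - 1*8*(3 + 8))/(3 + 8)) + 10840 = 5*((2 + 8/3 - 1*8*11)/11) + 10840 = 5*((2 + 8/3 - 88)/11) + 10840 = 5*((1/11)*(-250/3)) + 10840 = 5*(-250/33) + 10840 = -1250/33 + 10840 = 356470/33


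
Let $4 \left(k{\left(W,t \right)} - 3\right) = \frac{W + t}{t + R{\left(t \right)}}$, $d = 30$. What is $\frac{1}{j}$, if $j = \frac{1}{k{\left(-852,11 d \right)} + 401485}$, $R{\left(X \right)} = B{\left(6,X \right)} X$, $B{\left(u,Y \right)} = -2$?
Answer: $\frac{88327447}{220} \approx 4.0149 \cdot 10^{5}$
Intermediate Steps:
$R{\left(X \right)} = - 2 X$
$k{\left(W,t \right)} = 3 - \frac{W + t}{4 t}$ ($k{\left(W,t \right)} = 3 + \frac{\left(W + t\right) \frac{1}{t - 2 t}}{4} = 3 + \frac{\left(W + t\right) \frac{1}{\left(-1\right) t}}{4} = 3 + \frac{\left(W + t\right) \left(- \frac{1}{t}\right)}{4} = 3 + \frac{\left(-1\right) \frac{1}{t} \left(W + t\right)}{4} = 3 - \frac{W + t}{4 t}$)
$j = \frac{220}{88327447}$ ($j = \frac{1}{\frac{\left(-1\right) \left(-852\right) + 11 \cdot 11 \cdot 30}{4 \cdot 11 \cdot 30} + 401485} = \frac{1}{\frac{852 + 11 \cdot 330}{4 \cdot 330} + 401485} = \frac{1}{\frac{1}{4} \cdot \frac{1}{330} \left(852 + 3630\right) + 401485} = \frac{1}{\frac{1}{4} \cdot \frac{1}{330} \cdot 4482 + 401485} = \frac{1}{\frac{747}{220} + 401485} = \frac{1}{\frac{88327447}{220}} = \frac{220}{88327447} \approx 2.4907 \cdot 10^{-6}$)
$\frac{1}{j} = \frac{1}{\frac{220}{88327447}} = \frac{88327447}{220}$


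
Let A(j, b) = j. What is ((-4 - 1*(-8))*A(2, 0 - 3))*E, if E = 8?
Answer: 64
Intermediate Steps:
((-4 - 1*(-8))*A(2, 0 - 3))*E = ((-4 - 1*(-8))*2)*8 = ((-4 + 8)*2)*8 = (4*2)*8 = 8*8 = 64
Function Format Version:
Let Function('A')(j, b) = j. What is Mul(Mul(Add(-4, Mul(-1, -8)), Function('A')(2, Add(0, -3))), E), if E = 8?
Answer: 64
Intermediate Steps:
Mul(Mul(Add(-4, Mul(-1, -8)), Function('A')(2, Add(0, -3))), E) = Mul(Mul(Add(-4, Mul(-1, -8)), 2), 8) = Mul(Mul(Add(-4, 8), 2), 8) = Mul(Mul(4, 2), 8) = Mul(8, 8) = 64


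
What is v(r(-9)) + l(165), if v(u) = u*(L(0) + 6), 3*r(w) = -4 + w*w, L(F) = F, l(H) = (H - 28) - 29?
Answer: 262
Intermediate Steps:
l(H) = -57 + H (l(H) = (-28 + H) - 29 = -57 + H)
r(w) = -4/3 + w²/3 (r(w) = (-4 + w*w)/3 = (-4 + w²)/3 = -4/3 + w²/3)
v(u) = 6*u (v(u) = u*(0 + 6) = u*6 = 6*u)
v(r(-9)) + l(165) = 6*(-4/3 + (⅓)*(-9)²) + (-57 + 165) = 6*(-4/3 + (⅓)*81) + 108 = 6*(-4/3 + 27) + 108 = 6*(77/3) + 108 = 154 + 108 = 262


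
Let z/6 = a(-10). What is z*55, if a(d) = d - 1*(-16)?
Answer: 1980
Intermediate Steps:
a(d) = 16 + d (a(d) = d + 16 = 16 + d)
z = 36 (z = 6*(16 - 10) = 6*6 = 36)
z*55 = 36*55 = 1980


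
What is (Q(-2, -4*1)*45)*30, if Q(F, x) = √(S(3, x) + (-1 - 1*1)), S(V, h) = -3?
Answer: 1350*I*√5 ≈ 3018.7*I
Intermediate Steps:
Q(F, x) = I*√5 (Q(F, x) = √(-3 + (-1 - 1*1)) = √(-3 + (-1 - 1)) = √(-3 - 2) = √(-5) = I*√5)
(Q(-2, -4*1)*45)*30 = ((I*√5)*45)*30 = (45*I*√5)*30 = 1350*I*√5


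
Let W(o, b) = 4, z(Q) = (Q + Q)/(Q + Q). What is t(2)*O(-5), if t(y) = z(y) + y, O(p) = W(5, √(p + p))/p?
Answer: -12/5 ≈ -2.4000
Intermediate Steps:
z(Q) = 1 (z(Q) = (2*Q)/((2*Q)) = (2*Q)*(1/(2*Q)) = 1)
O(p) = 4/p
t(y) = 1 + y
t(2)*O(-5) = (1 + 2)*(4/(-5)) = 3*(4*(-⅕)) = 3*(-⅘) = -12/5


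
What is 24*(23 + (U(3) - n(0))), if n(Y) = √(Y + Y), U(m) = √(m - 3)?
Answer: 552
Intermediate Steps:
U(m) = √(-3 + m)
n(Y) = √2*√Y (n(Y) = √(2*Y) = √2*√Y)
24*(23 + (U(3) - n(0))) = 24*(23 + (√(-3 + 3) - √2*√0)) = 24*(23 + (√0 - √2*0)) = 24*(23 + (0 - 1*0)) = 24*(23 + (0 + 0)) = 24*(23 + 0) = 24*23 = 552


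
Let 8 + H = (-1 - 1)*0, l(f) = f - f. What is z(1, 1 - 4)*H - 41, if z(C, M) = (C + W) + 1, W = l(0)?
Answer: -57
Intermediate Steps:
l(f) = 0
W = 0
H = -8 (H = -8 + (-1 - 1)*0 = -8 - 2*0 = -8 + 0 = -8)
z(C, M) = 1 + C (z(C, M) = (C + 0) + 1 = C + 1 = 1 + C)
z(1, 1 - 4)*H - 41 = (1 + 1)*(-8) - 41 = 2*(-8) - 41 = -16 - 41 = -57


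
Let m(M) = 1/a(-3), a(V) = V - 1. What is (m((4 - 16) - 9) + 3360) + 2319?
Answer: 22715/4 ≈ 5678.8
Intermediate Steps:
a(V) = -1 + V
m(M) = -1/4 (m(M) = 1/(-1 - 3) = 1/(-4) = -1/4)
(m((4 - 16) - 9) + 3360) + 2319 = (-1/4 + 3360) + 2319 = 13439/4 + 2319 = 22715/4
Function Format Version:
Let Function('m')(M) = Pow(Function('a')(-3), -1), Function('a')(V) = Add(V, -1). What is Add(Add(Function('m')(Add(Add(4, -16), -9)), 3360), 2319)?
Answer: Rational(22715, 4) ≈ 5678.8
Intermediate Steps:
Function('a')(V) = Add(-1, V)
Function('m')(M) = Rational(-1, 4) (Function('m')(M) = Pow(Add(-1, -3), -1) = Pow(-4, -1) = Rational(-1, 4))
Add(Add(Function('m')(Add(Add(4, -16), -9)), 3360), 2319) = Add(Add(Rational(-1, 4), 3360), 2319) = Add(Rational(13439, 4), 2319) = Rational(22715, 4)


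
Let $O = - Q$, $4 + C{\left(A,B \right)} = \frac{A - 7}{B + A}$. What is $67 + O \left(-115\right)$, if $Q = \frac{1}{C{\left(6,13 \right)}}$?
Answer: $\frac{2974}{77} \approx 38.623$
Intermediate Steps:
$C{\left(A,B \right)} = -4 + \frac{-7 + A}{A + B}$ ($C{\left(A,B \right)} = -4 + \frac{A - 7}{B + A} = -4 + \frac{-7 + A}{A + B}$)
$Q = - \frac{19}{77}$ ($Q = \frac{1}{\frac{1}{6 + 13} \left(-7 - 52 - 18\right)} = \frac{1}{\frac{1}{19} \left(-7 - 52 - 18\right)} = \frac{1}{\frac{1}{19} \left(-77\right)} = \frac{1}{- \frac{77}{19}} = - \frac{19}{77} \approx -0.24675$)
$O = \frac{19}{77}$ ($O = \left(-1\right) \left(- \frac{19}{77}\right) = \frac{19}{77} \approx 0.24675$)
$67 + O \left(-115\right) = 67 + \frac{19}{77} \left(-115\right) = 67 - \frac{2185}{77} = \frac{2974}{77}$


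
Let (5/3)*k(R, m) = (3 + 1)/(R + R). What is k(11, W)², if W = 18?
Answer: 36/3025 ≈ 0.011901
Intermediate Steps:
k(R, m) = 6/(5*R) (k(R, m) = 3*((3 + 1)/(R + R))/5 = 3*(4/((2*R)))/5 = 3*(4*(1/(2*R)))/5 = 3*(2/R)/5 = 6/(5*R))
k(11, W)² = ((6/5)/11)² = ((6/5)*(1/11))² = (6/55)² = 36/3025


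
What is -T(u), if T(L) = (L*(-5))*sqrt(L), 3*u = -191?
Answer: -955*I*sqrt(573)/9 ≈ -2540.0*I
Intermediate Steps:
u = -191/3 (u = (1/3)*(-191) = -191/3 ≈ -63.667)
T(L) = -5*L**(3/2) (T(L) = (-5*L)*sqrt(L) = -5*L**(3/2))
-T(u) = -(-5)*(-191/3)**(3/2) = -(-5)*(-191*I*sqrt(573)/9) = -955*I*sqrt(573)/9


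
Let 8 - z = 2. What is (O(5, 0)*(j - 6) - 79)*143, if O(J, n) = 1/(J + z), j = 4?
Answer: -11323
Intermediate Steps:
z = 6 (z = 8 - 1*2 = 8 - 2 = 6)
O(J, n) = 1/(6 + J) (O(J, n) = 1/(J + 6) = 1/(6 + J))
(O(5, 0)*(j - 6) - 79)*143 = ((4 - 6)/(6 + 5) - 79)*143 = (-2/11 - 79)*143 = -871/11*143 = -11323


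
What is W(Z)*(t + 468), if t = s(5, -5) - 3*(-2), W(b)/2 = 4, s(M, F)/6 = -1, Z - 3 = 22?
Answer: 3744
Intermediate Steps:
Z = 25 (Z = 3 + 22 = 25)
s(M, F) = -6 (s(M, F) = 6*(-1) = -6)
W(b) = 8 (W(b) = 2*4 = 8)
t = 0 (t = -6 - 3*(-2) = -6 + 6 = 0)
W(Z)*(t + 468) = 8*(0 + 468) = 8*468 = 3744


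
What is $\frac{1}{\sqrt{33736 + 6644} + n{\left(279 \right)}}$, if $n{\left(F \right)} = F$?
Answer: $\frac{93}{12487} - \frac{2 \sqrt{10095}}{37461} \approx 0.0020836$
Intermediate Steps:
$\frac{1}{\sqrt{33736 + 6644} + n{\left(279 \right)}} = \frac{1}{\sqrt{33736 + 6644} + 279} = \frac{1}{\sqrt{40380} + 279} = \frac{1}{2 \sqrt{10095} + 279} = \frac{1}{279 + 2 \sqrt{10095}}$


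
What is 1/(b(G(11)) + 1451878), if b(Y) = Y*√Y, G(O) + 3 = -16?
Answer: 1451878/2107949733743 + 19*I*√19/2107949733743 ≈ 6.8876e-7 + 3.9289e-11*I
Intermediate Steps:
G(O) = -19 (G(O) = -3 - 16 = -19)
b(Y) = Y^(3/2)
1/(b(G(11)) + 1451878) = 1/((-19)^(3/2) + 1451878) = 1/(-19*I*√19 + 1451878) = 1/(1451878 - 19*I*√19)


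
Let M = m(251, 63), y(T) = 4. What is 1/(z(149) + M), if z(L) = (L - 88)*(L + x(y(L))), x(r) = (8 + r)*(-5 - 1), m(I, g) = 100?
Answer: 1/4797 ≈ 0.00020846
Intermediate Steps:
M = 100
x(r) = -48 - 6*r (x(r) = (8 + r)*(-6) = -48 - 6*r)
z(L) = (-88 + L)*(-72 + L) (z(L) = (L - 88)*(L + (-48 - 6*4)) = (-88 + L)*(L + (-48 - 24)) = (-88 + L)*(L - 72) = (-88 + L)*(-72 + L))
1/(z(149) + M) = 1/((6336 + 149² - 160*149) + 100) = 1/((6336 + 22201 - 23840) + 100) = 1/(4697 + 100) = 1/4797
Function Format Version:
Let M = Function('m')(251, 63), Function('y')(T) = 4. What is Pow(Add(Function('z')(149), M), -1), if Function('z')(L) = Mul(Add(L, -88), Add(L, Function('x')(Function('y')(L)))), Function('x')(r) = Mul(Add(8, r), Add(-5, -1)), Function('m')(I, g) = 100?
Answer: Rational(1, 4797) ≈ 0.00020846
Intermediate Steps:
M = 100
Function('x')(r) = Add(-48, Mul(-6, r)) (Function('x')(r) = Mul(Add(8, r), -6) = Add(-48, Mul(-6, r)))
Function('z')(L) = Mul(Add(-88, L), Add(-72, L)) (Function('z')(L) = Mul(Add(L, -88), Add(L, Add(-48, Mul(-6, 4)))) = Mul(Add(-88, L), Add(L, Add(-48, -24))) = Mul(Add(-88, L), Add(L, -72)) = Mul(Add(-88, L), Add(-72, L)))
Pow(Add(Function('z')(149), M), -1) = Pow(Add(Add(6336, Pow(149, 2), Mul(-160, 149)), 100), -1) = Pow(Add(Add(6336, 22201, -23840), 100), -1) = Pow(Add(4697, 100), -1) = Pow(4797, -1) = Rational(1, 4797)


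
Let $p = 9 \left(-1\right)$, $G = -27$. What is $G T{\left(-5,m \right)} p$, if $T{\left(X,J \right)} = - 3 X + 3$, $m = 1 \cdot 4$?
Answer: $4374$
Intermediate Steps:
$m = 4$
$p = -9$
$T{\left(X,J \right)} = 3 - 3 X$
$G T{\left(-5,m \right)} p = - 27 \left(3 - -15\right) \left(-9\right) = - 27 \left(3 + 15\right) \left(-9\right) = \left(-27\right) 18 \left(-9\right) = \left(-486\right) \left(-9\right) = 4374$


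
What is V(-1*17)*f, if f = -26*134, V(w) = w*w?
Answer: -1006876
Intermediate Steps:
V(w) = w**2
f = -3484
V(-1*17)*f = (-1*17)**2*(-3484) = (-17)**2*(-3484) = 289*(-3484) = -1006876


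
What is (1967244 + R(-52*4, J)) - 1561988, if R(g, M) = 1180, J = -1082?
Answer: 406436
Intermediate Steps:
(1967244 + R(-52*4, J)) - 1561988 = (1967244 + 1180) - 1561988 = 1968424 - 1561988 = 406436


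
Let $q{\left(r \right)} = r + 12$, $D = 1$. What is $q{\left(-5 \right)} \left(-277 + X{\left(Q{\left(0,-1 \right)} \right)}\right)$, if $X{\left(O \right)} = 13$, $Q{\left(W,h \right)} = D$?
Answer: $-1848$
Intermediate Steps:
$Q{\left(W,h \right)} = 1$
$q{\left(r \right)} = 12 + r$
$q{\left(-5 \right)} \left(-277 + X{\left(Q{\left(0,-1 \right)} \right)}\right) = \left(12 - 5\right) \left(-277 + 13\right) = 7 \left(-264\right) = -1848$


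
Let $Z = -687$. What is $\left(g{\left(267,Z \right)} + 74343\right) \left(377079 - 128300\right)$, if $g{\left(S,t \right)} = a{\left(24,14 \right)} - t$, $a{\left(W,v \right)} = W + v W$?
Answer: $18755448810$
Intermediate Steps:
$a{\left(W,v \right)} = W + W v$
$g{\left(S,t \right)} = 360 - t$ ($g{\left(S,t \right)} = 24 \left(1 + 14\right) - t = 24 \cdot 15 - t = 360 - t$)
$\left(g{\left(267,Z \right)} + 74343\right) \left(377079 - 128300\right) = \left(\left(360 - -687\right) + 74343\right) \left(377079 - 128300\right) = \left(\left(360 + 687\right) + 74343\right) 248779 = \left(1047 + 74343\right) 248779 = 75390 \cdot 248779 = 18755448810$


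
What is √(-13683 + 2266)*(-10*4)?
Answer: -280*I*√233 ≈ -4274.0*I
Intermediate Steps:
√(-13683 + 2266)*(-10*4) = √(-11417)*(-40) = (7*I*√233)*(-40) = -280*I*√233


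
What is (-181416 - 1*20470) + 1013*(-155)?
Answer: -358901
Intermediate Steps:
(-181416 - 1*20470) + 1013*(-155) = (-181416 - 20470) - 157015 = -201886 - 157015 = -358901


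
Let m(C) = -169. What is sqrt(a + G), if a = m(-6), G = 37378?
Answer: sqrt(37209) ≈ 192.90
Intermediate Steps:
a = -169
sqrt(a + G) = sqrt(-169 + 37378) = sqrt(37209)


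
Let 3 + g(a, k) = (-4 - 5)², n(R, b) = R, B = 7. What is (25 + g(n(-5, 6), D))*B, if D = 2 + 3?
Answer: 721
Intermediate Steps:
D = 5
g(a, k) = 78 (g(a, k) = -3 + (-4 - 5)² = -3 + (-9)² = -3 + 81 = 78)
(25 + g(n(-5, 6), D))*B = (25 + 78)*7 = 103*7 = 721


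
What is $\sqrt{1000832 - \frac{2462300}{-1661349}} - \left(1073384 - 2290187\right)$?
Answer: $1216803 + \frac{2 \sqrt{690595244379119283}}{1661349} \approx 1.2178 \cdot 10^{6}$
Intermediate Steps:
$\sqrt{1000832 - \frac{2462300}{-1661349}} - \left(1073384 - 2290187\right) = \sqrt{1000832 - - \frac{2462300}{1661349}} - -1216803 = \sqrt{1000832 + \frac{2462300}{1661349}} + 1216803 = \sqrt{\frac{1662733704668}{1661349}} + 1216803 = \frac{2 \sqrt{690595244379119283}}{1661349} + 1216803 = 1216803 + \frac{2 \sqrt{690595244379119283}}{1661349}$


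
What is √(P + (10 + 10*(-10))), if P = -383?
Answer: I*√473 ≈ 21.749*I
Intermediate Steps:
√(P + (10 + 10*(-10))) = √(-383 + (10 + 10*(-10))) = √(-383 + (10 - 100)) = √(-383 - 90) = √(-473) = I*√473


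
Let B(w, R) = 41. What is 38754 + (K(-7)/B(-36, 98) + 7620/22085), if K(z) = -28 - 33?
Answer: 7018026185/181097 ≈ 38753.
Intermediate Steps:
K(z) = -61
38754 + (K(-7)/B(-36, 98) + 7620/22085) = 38754 + (-61/41 + 7620/22085) = 38754 + (-61*1/41 + 7620*(1/22085)) = 38754 + (-61/41 + 1524/4417) = 38754 - 206953/181097 = 7018026185/181097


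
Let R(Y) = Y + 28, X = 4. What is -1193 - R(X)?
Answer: -1225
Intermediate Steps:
R(Y) = 28 + Y
-1193 - R(X) = -1193 - (28 + 4) = -1193 - 1*32 = -1193 - 32 = -1225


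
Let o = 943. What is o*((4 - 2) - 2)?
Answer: 0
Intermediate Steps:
o*((4 - 2) - 2) = 943*((4 - 2) - 2) = 943*(2 - 2) = 943*0 = 0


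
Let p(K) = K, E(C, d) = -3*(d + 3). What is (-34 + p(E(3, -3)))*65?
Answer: -2210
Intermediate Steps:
E(C, d) = -9 - 3*d (E(C, d) = -3*(3 + d) = -9 - 3*d)
(-34 + p(E(3, -3)))*65 = (-34 + (-9 - 3*(-3)))*65 = (-34 + (-9 + 9))*65 = (-34 + 0)*65 = -34*65 = -2210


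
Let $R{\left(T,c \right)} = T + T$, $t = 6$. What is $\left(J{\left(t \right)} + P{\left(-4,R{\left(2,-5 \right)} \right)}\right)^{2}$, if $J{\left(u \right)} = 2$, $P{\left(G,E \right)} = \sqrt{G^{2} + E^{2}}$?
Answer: $36 + 16 \sqrt{2} \approx 58.627$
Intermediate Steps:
$R{\left(T,c \right)} = 2 T$
$P{\left(G,E \right)} = \sqrt{E^{2} + G^{2}}$
$\left(J{\left(t \right)} + P{\left(-4,R{\left(2,-5 \right)} \right)}\right)^{2} = \left(2 + \sqrt{\left(2 \cdot 2\right)^{2} + \left(-4\right)^{2}}\right)^{2} = \left(2 + \sqrt{4^{2} + 16}\right)^{2} = \left(2 + \sqrt{16 + 16}\right)^{2} = \left(2 + \sqrt{32}\right)^{2} = \left(2 + 4 \sqrt{2}\right)^{2}$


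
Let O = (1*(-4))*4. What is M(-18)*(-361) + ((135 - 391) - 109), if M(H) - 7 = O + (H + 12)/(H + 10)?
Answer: 10453/4 ≈ 2613.3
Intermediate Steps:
O = -16 (O = -4*4 = -16)
M(H) = -9 + (12 + H)/(10 + H) (M(H) = 7 + (-16 + (H + 12)/(H + 10)) = 7 + (-16 + (12 + H)/(10 + H)) = -9 + (12 + H)/(10 + H))
M(-18)*(-361) + ((135 - 391) - 109) = (2*(-39 - 4*(-18))/(10 - 18))*(-361) + ((135 - 391) - 109) = (2*(-39 + 72)/(-8))*(-361) + (-256 - 109) = (2*(-1/8)*33)*(-361) - 365 = -33/4*(-361) - 365 = 11913/4 - 365 = 10453/4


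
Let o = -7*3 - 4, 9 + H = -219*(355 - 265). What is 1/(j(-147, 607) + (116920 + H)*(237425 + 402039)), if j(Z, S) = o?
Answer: 1/62156540239 ≈ 1.6088e-11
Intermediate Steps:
H = -19719 (H = -9 - 219*(355 - 265) = -9 - 219*90 = -9 - 19710 = -19719)
o = -25 (o = -21 - 4 = -25)
j(Z, S) = -25
1/(j(-147, 607) + (116920 + H)*(237425 + 402039)) = 1/(-25 + (116920 - 19719)*(237425 + 402039)) = 1/(-25 + 97201*639464) = 1/(-25 + 62156540264) = 1/62156540239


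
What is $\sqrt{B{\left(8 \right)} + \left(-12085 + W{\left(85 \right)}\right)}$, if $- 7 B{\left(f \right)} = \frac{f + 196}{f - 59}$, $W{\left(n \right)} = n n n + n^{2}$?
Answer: $\frac{\sqrt{29854013}}{7} \approx 780.55$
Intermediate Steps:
$W{\left(n \right)} = n^{2} + n^{3}$ ($W{\left(n \right)} = n^{2} n + n^{2} = n^{3} + n^{2} = n^{2} + n^{3}$)
$B{\left(f \right)} = - \frac{196 + f}{7 \left(-59 + f\right)}$ ($B{\left(f \right)} = - \frac{\left(f + 196\right) \frac{1}{f - 59}}{7} = - \frac{\left(196 + f\right) \frac{1}{-59 + f}}{7} = - \frac{\frac{1}{-59 + f} \left(196 + f\right)}{7} = - \frac{196 + f}{7 \left(-59 + f\right)}$)
$\sqrt{B{\left(8 \right)} + \left(-12085 + W{\left(85 \right)}\right)} = \sqrt{\frac{-196 - 8}{7 \left(-59 + 8\right)} - \left(12085 - 85^{2} \left(1 + 85\right)\right)} = \sqrt{\frac{-196 - 8}{7 \left(-51\right)} + \left(-12085 + 7225 \cdot 86\right)} = \sqrt{\frac{1}{7} \left(- \frac{1}{51}\right) \left(-204\right) + \left(-12085 + 621350\right)} = \sqrt{\frac{4}{7} + 609265} = \sqrt{\frac{4264859}{7}} = \frac{\sqrt{29854013}}{7}$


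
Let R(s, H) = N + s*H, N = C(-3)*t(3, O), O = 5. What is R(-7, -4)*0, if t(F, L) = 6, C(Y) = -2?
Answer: 0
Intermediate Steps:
N = -12 (N = -2*6 = -12)
R(s, H) = -12 + H*s (R(s, H) = -12 + s*H = -12 + H*s)
R(-7, -4)*0 = (-12 - 4*(-7))*0 = (-12 + 28)*0 = 16*0 = 0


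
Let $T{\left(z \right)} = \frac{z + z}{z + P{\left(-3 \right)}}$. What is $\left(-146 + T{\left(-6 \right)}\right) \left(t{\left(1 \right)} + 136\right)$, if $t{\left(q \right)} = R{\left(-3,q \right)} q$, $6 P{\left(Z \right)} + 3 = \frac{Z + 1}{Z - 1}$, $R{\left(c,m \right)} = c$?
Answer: $- \frac{210862}{11} \approx -19169.0$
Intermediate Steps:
$P{\left(Z \right)} = - \frac{1}{2} + \frac{1 + Z}{6 \left(-1 + Z\right)}$ ($P{\left(Z \right)} = - \frac{1}{2} + \frac{\left(Z + 1\right) \frac{1}{Z - 1}}{6} = - \frac{1}{2} + \frac{\left(1 + Z\right) \frac{1}{-1 + Z}}{6} = - \frac{1}{2} + \frac{\frac{1}{-1 + Z} \left(1 + Z\right)}{6} = - \frac{1}{2} + \frac{1 + Z}{6 \left(-1 + Z\right)}$)
$t{\left(q \right)} = - 3 q$
$T{\left(z \right)} = \frac{2 z}{- \frac{5}{12} + z}$ ($T{\left(z \right)} = \frac{z + z}{z + \frac{2 - -3}{3 \left(-1 - 3\right)}} = \frac{2 z}{z + \frac{2 + 3}{3 \left(-4\right)}} = \frac{2 z}{z + \frac{1}{3} \left(- \frac{1}{4}\right) 5} = \frac{2 z}{z - \frac{5}{12}} = \frac{2 z}{- \frac{5}{12} + z}$)
$\left(-146 + T{\left(-6 \right)}\right) \left(t{\left(1 \right)} + 136\right) = \left(-146 + 24 \left(-6\right) \frac{1}{-5 + 12 \left(-6\right)}\right) \left(\left(-3\right) 1 + 136\right) = \left(-146 + 24 \left(-6\right) \frac{1}{-5 - 72}\right) \left(-3 + 136\right) = \left(-146 + 24 \left(-6\right) \frac{1}{-77}\right) 133 = \left(-146 + 24 \left(-6\right) \left(- \frac{1}{77}\right)\right) 133 = \left(-146 + \frac{144}{77}\right) 133 = \left(- \frac{11098}{77}\right) 133 = - \frac{210862}{11}$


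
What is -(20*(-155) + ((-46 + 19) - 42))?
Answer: 3169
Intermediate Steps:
-(20*(-155) + ((-46 + 19) - 42)) = -(-3100 + (-27 - 42)) = -(-3100 - 69) = -1*(-3169) = 3169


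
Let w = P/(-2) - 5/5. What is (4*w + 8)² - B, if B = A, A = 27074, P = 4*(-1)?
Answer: -26930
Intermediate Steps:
P = -4
w = 1 (w = -4/(-2) - 5/5 = -4*(-½) - 5*⅕ = 2 - 1 = 1)
B = 27074
(4*w + 8)² - B = (4*1 + 8)² - 1*27074 = (4 + 8)² - 27074 = 12² - 27074 = 144 - 27074 = -26930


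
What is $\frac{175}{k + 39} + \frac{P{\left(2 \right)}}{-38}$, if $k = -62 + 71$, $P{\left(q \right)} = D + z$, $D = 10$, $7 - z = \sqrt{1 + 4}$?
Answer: $\frac{2917}{912} + \frac{\sqrt{5}}{38} \approx 3.2573$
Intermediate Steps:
$z = 7 - \sqrt{5}$ ($z = 7 - \sqrt{1 + 4} = 7 - \sqrt{5} \approx 4.7639$)
$P{\left(q \right)} = 17 - \sqrt{5}$ ($P{\left(q \right)} = 10 + \left(7 - \sqrt{5}\right) = 17 - \sqrt{5}$)
$k = 9$
$\frac{175}{k + 39} + \frac{P{\left(2 \right)}}{-38} = \frac{175}{9 + 39} + \frac{17 - \sqrt{5}}{-38} = \frac{175}{48} + \left(17 - \sqrt{5}\right) \left(- \frac{1}{38}\right) = 175 \cdot \frac{1}{48} - \left(\frac{17}{38} - \frac{\sqrt{5}}{38}\right) = \frac{175}{48} - \left(\frac{17}{38} - \frac{\sqrt{5}}{38}\right) = \frac{2917}{912} + \frac{\sqrt{5}}{38}$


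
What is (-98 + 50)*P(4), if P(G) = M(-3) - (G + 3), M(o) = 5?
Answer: 96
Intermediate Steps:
P(G) = 2 - G (P(G) = 5 - (G + 3) = 5 - (3 + G) = 5 + (-3 - G) = 2 - G)
(-98 + 50)*P(4) = (-98 + 50)*(2 - 1*4) = -48*(2 - 4) = -48*(-2) = 96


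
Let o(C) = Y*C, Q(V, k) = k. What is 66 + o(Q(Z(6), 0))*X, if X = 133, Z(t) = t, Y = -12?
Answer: 66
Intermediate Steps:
o(C) = -12*C
66 + o(Q(Z(6), 0))*X = 66 - 12*0*133 = 66 + 0*133 = 66 + 0 = 66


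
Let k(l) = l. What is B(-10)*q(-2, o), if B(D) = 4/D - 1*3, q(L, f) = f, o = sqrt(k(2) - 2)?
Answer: 0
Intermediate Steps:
o = 0 (o = sqrt(2 - 2) = sqrt(0) = 0)
B(D) = -3 + 4/D (B(D) = 4/D - 3 = -3 + 4/D)
B(-10)*q(-2, o) = (-3 + 4/(-10))*0 = (-3 + 4*(-1/10))*0 = (-3 - 2/5)*0 = -17/5*0 = 0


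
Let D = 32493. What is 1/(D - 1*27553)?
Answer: 1/4940 ≈ 0.00020243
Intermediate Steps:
1/(D - 1*27553) = 1/(32493 - 1*27553) = 1/(32493 - 27553) = 1/4940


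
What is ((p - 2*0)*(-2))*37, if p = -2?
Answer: 148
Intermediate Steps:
((p - 2*0)*(-2))*37 = ((-2 - 2*0)*(-2))*37 = ((-2 + 0)*(-2))*37 = -2*(-2)*37 = 4*37 = 148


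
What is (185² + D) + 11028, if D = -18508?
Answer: 26745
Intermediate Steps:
(185² + D) + 11028 = (185² - 18508) + 11028 = (34225 - 18508) + 11028 = 15717 + 11028 = 26745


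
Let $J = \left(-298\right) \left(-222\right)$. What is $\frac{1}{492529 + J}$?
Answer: $\frac{1}{558685} \approx 1.7899 \cdot 10^{-6}$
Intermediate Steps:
$J = 66156$
$\frac{1}{492529 + J} = \frac{1}{492529 + 66156} = \frac{1}{558685}$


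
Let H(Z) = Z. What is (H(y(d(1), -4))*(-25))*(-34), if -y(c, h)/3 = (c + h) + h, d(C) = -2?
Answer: 25500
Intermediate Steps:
y(c, h) = -6*h - 3*c (y(c, h) = -3*((c + h) + h) = -3*(c + 2*h) = -6*h - 3*c)
(H(y(d(1), -4))*(-25))*(-34) = ((-6*(-4) - 3*(-2))*(-25))*(-34) = ((24 + 6)*(-25))*(-34) = (30*(-25))*(-34) = -750*(-34) = 25500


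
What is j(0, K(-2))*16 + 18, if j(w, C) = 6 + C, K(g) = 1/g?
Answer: 106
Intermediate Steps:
K(g) = 1/g
j(0, K(-2))*16 + 18 = (6 + 1/(-2))*16 + 18 = (6 - ½)*16 + 18 = (11/2)*16 + 18 = 88 + 18 = 106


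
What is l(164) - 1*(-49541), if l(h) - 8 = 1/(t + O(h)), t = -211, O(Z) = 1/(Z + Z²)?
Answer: 282907866731/5709659 ≈ 49549.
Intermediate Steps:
l(h) = 8 + 1/(-211 + 1/(h*(1 + h)))
l(164) - 1*(-49541) = (-8 + 1687*164*(1 + 164))/(-1 + 211*164*(1 + 164)) - 1*(-49541) = (-8 + 1687*164*165)/(-1 + 211*164*165) + 49541 = (-8 + 45650220)/(-1 + 5709660) + 49541 = 45650212/5709659 + 49541 = 282907866731/5709659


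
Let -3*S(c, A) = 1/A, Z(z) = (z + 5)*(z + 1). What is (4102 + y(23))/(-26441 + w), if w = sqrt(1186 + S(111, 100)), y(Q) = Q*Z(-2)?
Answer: -864620700/5668583473 - 1090*sqrt(1067397)/5668583473 ≈ -0.15273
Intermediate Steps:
Z(z) = (1 + z)*(5 + z) (Z(z) = (5 + z)*(1 + z) = (1 + z)*(5 + z))
S(c, A) = -1/(3*A)
y(Q) = -3*Q (y(Q) = Q*(5 + (-2)**2 + 6*(-2)) = Q*(5 + 4 - 12) = Q*(-3) = -3*Q)
w = sqrt(1067397)/30 (w = sqrt(1186 - 1/3/100) = sqrt(1186 - 1/3*1/100) = sqrt(1186 - 1/300) = sqrt(355799/300) = sqrt(1067397)/30 ≈ 34.438)
(4102 + y(23))/(-26441 + w) = (4102 - 3*23)/(-26441 + sqrt(1067397)/30) = (4102 - 69)/(-26441 + sqrt(1067397)/30) = 4033/(-26441 + sqrt(1067397)/30)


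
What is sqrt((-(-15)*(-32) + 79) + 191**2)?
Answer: 4*sqrt(2255) ≈ 189.95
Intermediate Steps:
sqrt((-(-15)*(-32) + 79) + 191**2) = sqrt((-15*32 + 79) + 36481) = sqrt((-480 + 79) + 36481) = sqrt(-401 + 36481) = sqrt(36080) = 4*sqrt(2255)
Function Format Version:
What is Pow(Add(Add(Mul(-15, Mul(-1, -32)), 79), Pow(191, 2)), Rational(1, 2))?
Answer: Mul(4, Pow(2255, Rational(1, 2))) ≈ 189.95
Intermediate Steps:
Pow(Add(Add(Mul(-15, Mul(-1, -32)), 79), Pow(191, 2)), Rational(1, 2)) = Pow(Add(Add(Mul(-15, 32), 79), 36481), Rational(1, 2)) = Pow(Add(Add(-480, 79), 36481), Rational(1, 2)) = Pow(Add(-401, 36481), Rational(1, 2)) = Pow(36080, Rational(1, 2)) = Mul(4, Pow(2255, Rational(1, 2)))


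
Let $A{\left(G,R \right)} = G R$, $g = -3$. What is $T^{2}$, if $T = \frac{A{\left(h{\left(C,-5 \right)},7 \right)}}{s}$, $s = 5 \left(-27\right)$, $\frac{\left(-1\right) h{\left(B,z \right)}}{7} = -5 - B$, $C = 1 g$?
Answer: $\frac{9604}{18225} \approx 0.52697$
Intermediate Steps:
$C = -3$ ($C = 1 \left(-3\right) = -3$)
$h{\left(B,z \right)} = 35 + 7 B$ ($h{\left(B,z \right)} = - 7 \left(-5 - B\right) = 35 + 7 B$)
$s = -135$
$T = - \frac{98}{135}$ ($T = \frac{\left(35 + 7 \left(-3\right)\right) 7}{-135} = \left(35 - 21\right) 7 \left(- \frac{1}{135}\right) = 14 \cdot 7 \left(- \frac{1}{135}\right) = 98 \left(- \frac{1}{135}\right) = - \frac{98}{135} \approx -0.72593$)
$T^{2} = \left(- \frac{98}{135}\right)^{2} = \frac{9604}{18225}$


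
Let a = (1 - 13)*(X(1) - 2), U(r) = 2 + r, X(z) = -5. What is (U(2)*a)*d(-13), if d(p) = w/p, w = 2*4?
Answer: -2688/13 ≈ -206.77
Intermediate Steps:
w = 8
a = 84 (a = (1 - 13)*(-5 - 2) = -12*(-7) = 84)
d(p) = 8/p
(U(2)*a)*d(-13) = ((2 + 2)*84)*(8/(-13)) = (4*84)*(8*(-1/13)) = 336*(-8/13) = -2688/13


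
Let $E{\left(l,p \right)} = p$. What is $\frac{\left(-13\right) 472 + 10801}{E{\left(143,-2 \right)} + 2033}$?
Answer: $\frac{1555}{677} \approx 2.2969$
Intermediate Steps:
$\frac{\left(-13\right) 472 + 10801}{E{\left(143,-2 \right)} + 2033} = \frac{\left(-13\right) 472 + 10801}{-2 + 2033} = \frac{-6136 + 10801}{2031} = 4665 \cdot \frac{1}{2031} = \frac{1555}{677}$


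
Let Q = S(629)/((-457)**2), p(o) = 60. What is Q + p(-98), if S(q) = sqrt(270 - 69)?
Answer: 60 + sqrt(201)/208849 ≈ 60.000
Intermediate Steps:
S(q) = sqrt(201)
Q = sqrt(201)/208849 (Q = sqrt(201)/((-457)**2) = sqrt(201)/208849 ≈ 6.7884e-5)
Q + p(-98) = sqrt(201)/208849 + 60 = 60 + sqrt(201)/208849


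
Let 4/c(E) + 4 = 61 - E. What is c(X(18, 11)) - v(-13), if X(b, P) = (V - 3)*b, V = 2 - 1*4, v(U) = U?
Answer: 1915/147 ≈ 13.027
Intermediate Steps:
V = -2 (V = 2 - 4 = -2)
X(b, P) = -5*b (X(b, P) = (-2 - 3)*b = -5*b)
c(E) = 4/(57 - E) (c(E) = 4/(-4 + (61 - E)) = 4/(57 - E))
c(X(18, 11)) - v(-13) = -4/(-57 - 5*18) - 1*(-13) = -4/(-57 - 90) + 13 = -4/(-147) + 13 = -4*(-1/147) + 13 = 4/147 + 13 = 1915/147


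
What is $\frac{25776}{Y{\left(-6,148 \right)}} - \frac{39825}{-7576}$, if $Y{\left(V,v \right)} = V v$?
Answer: $- \frac{6663099}{280312} \approx -23.77$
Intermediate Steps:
$\frac{25776}{Y{\left(-6,148 \right)}} - \frac{39825}{-7576} = \frac{25776}{\left(-6\right) 148} - \frac{39825}{-7576} = \frac{25776}{-888} - - \frac{39825}{7576} = 25776 \left(- \frac{1}{888}\right) + \frac{39825}{7576} = - \frac{1074}{37} + \frac{39825}{7576} = - \frac{6663099}{280312}$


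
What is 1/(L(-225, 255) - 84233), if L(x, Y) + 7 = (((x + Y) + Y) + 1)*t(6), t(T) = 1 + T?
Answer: -1/82238 ≈ -1.2160e-5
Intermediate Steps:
L(x, Y) = 7*x + 14*Y (L(x, Y) = -7 + (((x + Y) + Y) + 1)*(1 + 6) = -7 + (((Y + x) + Y) + 1)*7 = -7 + ((x + 2*Y) + 1)*7 = -7 + (1 + x + 2*Y)*7 = -7 + (7 + 7*x + 14*Y) = 7*x + 14*Y)
1/(L(-225, 255) - 84233) = 1/((7*(-225) + 14*255) - 84233) = 1/((-1575 + 3570) - 84233) = 1/(1995 - 84233) = 1/(-82238) = -1/82238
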